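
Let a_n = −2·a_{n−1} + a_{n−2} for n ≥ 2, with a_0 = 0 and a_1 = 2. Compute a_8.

−816

With companion matrix M = [[−2, 1], [1, 0]], [a_n, a_{n−1}]ᵀ = M·[a_{n−1}, a_{n−2}]ᵀ, so [a_8, a_7]ᵀ = M⁷·[a_1, a_0]ᵀ.
M⁷ = [[−408, 169], [169, −70]], giving [a_8, a_7]ᵀ = [[−816], [338]].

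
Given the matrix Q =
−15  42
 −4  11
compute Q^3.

[[−183, 546], [−52, 155]]

tr Q = −4 and det Q = 3, so the characteristic polynomial is λ² − (−4)λ + (3) with roots −1 and −3.
Eigenvectors give P = [[−3, 7], [−1, 2]] with P⁻¹ = [[2, −7], [1, −3]], and Q = P·diag(−1, −3)·P⁻¹.
Then Q^3 = P·diag(−1, −27)·P⁻¹ = [[3, −189], [1, −54]] · [[2, −7], [1, −3]] = [[−183, 546], [−52, 155]].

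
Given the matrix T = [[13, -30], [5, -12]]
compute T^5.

tr T = 1 and det T = -6, so the characteristic polynomial is λ² − (1)λ + (-6) with roots 3 and -2.
Eigenvectors give P = [[-3, -2], [-1, -1]] with P⁻¹ = [[-1, 2], [1, -3]], and T = P·diag(3, -2)·P⁻¹.
Then T^5 = P·diag(243, -32)·P⁻¹ = [[-729, 64], [-243, 32]] · [[-1, 2], [1, -3]] = [[793, -1650], [275, -582]].

[[793, -1650], [275, -582]]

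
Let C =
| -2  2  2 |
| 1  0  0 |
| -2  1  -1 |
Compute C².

[[2, -2, -6], [-2, 2, 2], [7, -5, -3]]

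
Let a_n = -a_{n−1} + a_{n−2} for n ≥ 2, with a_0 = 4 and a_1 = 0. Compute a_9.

With companion matrix C = [[-1, 1], [1, 0]], [a_n, a_{n−1}]ᵀ = C·[a_{n−1}, a_{n−2}]ᵀ, so [a_9, a_8]ᵀ = C⁸·[a_1, a_0]ᵀ.
C⁸ = [[34, -21], [-21, 13]], giving [a_9, a_8]ᵀ = [[-84], [52]].

-84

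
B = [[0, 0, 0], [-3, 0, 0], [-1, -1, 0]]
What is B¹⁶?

B is strictly triangular, hence nilpotent: B³ = 0, so B¹⁶ = 0.

[[0, 0, 0], [0, 0, 0], [0, 0, 0]]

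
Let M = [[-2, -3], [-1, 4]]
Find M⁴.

[[61, -156], [-52, 373]]

M² = [[7, -6], [-2, 19]]
M³ = [[-8, -45], [-15, 82]]
M⁴ = [[61, -156], [-52, 373]]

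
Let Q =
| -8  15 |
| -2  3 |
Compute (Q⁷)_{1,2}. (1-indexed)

30885

tr Q = -5 and det Q = 6, so the characteristic polynomial is λ² − (-5)λ + (6) with roots -3 and -2.
Eigenvectors give P = [[3, -5], [1, -2]] with P⁻¹ = [[2, -5], [1, -3]], and Q = P·diag(-3, -2)·P⁻¹.
Then Q⁷ = P·diag(-2187, -128)·P⁻¹ = [[-6561, 640], [-2187, 256]] · [[2, -5], [1, -3]] = [[-12482, 30885], [-4118, 10167]].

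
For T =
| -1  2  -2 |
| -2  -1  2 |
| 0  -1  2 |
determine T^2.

[[-3, -2, 2], [4, -5, 6], [2, -1, 2]]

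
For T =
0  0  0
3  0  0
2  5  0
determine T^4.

[[0, 0, 0], [0, 0, 0], [0, 0, 0]]

T is strictly triangular, hence nilpotent: T^3 = 0, so T^4 = 0.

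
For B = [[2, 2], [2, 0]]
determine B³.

B² = [[8, 4], [4, 4]]
B³ = [[24, 16], [16, 8]]

[[24, 16], [16, 8]]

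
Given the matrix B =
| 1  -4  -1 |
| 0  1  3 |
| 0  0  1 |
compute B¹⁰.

B = I + N where N = [[0, -4, -1], [0, 0, 3], [0, 0, 0]] is strictly upper-triangular, so N³ = 0.
(I + N)¹⁰ = I + 10·N + 45·N² = [[1, -40, -550], [0, 1, 30], [0, 0, 1]].

[[1, -40, -550], [0, 1, 30], [0, 0, 1]]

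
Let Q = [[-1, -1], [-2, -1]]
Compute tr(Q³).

-14

Q² = [[3, 2], [4, 3]]
Q³ = [[-7, -5], [-10, -7]]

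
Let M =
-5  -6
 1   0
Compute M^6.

tr M = -5 and det M = 6, so the characteristic polynomial is λ² − (-5)λ + (6) with roots -3 and -2.
Eigenvectors give P = [[3, -2], [-1, 1]] with P⁻¹ = [[1, 2], [1, 3]], and M = P·diag(-3, -2)·P⁻¹.
Then M^6 = P·diag(729, 64)·P⁻¹ = [[2187, -128], [-729, 64]] · [[1, 2], [1, 3]] = [[2059, 3990], [-665, -1266]].

[[2059, 3990], [-665, -1266]]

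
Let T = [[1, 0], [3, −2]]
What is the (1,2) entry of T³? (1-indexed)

tr T = −1 and det T = −2, so the characteristic polynomial is λ² − (−1)λ + (−2) with roots −2 and 1.
Eigenvectors give P = [[0, 1], [−1, 1]] with P⁻¹ = [[1, −1], [1, 0]], and T = P·diag(−2, 1)·P⁻¹.
Then T³ = P·diag(−8, 1)·P⁻¹ = [[0, 1], [8, 1]] · [[1, −1], [1, 0]] = [[1, 0], [9, −8]].

0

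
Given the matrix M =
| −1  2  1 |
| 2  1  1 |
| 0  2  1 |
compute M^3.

[[−1, 16, 9], [14, 15, 11], [4, 18, 11]]

M^2 = [[5, 2, 2], [0, 7, 4], [4, 4, 3]]
M^3 = [[−1, 16, 9], [14, 15, 11], [4, 18, 11]]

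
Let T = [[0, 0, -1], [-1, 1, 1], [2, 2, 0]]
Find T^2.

[[-2, -2, 0], [1, 3, 2], [-2, 2, 0]]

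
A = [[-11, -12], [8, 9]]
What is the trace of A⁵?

-242

tr A = -2 and det A = -3, so the characteristic polynomial is λ² − (-2)λ + (-3) with roots 1 and -3.
Eigenvectors give P = [[1, 3], [-1, -2]] with P⁻¹ = [[-2, -3], [1, 1]], and A = P·diag(1, -3)·P⁻¹.
Then A⁵ = P·diag(1, -243)·P⁻¹ = [[1, -729], [-1, 486]] · [[-2, -3], [1, 1]] = [[-731, -732], [488, 489]].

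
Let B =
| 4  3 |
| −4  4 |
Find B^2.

[[4, 24], [−32, 4]]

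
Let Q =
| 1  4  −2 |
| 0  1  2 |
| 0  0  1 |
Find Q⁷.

[[1, 28, 154], [0, 1, 14], [0, 0, 1]]

Q = I + N where N = [[0, 4, −2], [0, 0, 2], [0, 0, 0]] is strictly upper-triangular, so N³ = 0.
(I + N)⁷ = I + 7·N + 21·N² = [[1, 28, 154], [0, 1, 14], [0, 0, 1]].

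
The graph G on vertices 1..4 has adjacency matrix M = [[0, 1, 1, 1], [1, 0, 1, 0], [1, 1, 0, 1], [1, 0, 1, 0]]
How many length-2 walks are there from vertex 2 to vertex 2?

2

The number of length-2 walks from vertex 2 to vertex 2 is entry (2,2) of M^2, where M is the adjacency matrix.
M^2 = [[3, 1, 2, 1], [1, 2, 1, 2], [2, 1, 3, 1], [1, 2, 1, 2]]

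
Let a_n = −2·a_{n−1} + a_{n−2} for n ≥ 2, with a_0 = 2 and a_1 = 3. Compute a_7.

With companion matrix M = [[−2, 1], [1, 0]], [a_n, a_{n−1}]ᵀ = M·[a_{n−1}, a_{n−2}]ᵀ, so [a_7, a_6]ᵀ = M⁶·[a_1, a_0]ᵀ.
M⁶ = [[169, −70], [−70, 29]], giving [a_7, a_6]ᵀ = [[367], [−152]].

367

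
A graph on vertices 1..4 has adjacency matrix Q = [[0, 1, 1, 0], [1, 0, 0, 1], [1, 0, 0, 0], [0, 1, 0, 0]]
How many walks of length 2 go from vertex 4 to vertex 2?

0

The number of length-2 walks from vertex 4 to vertex 2 is entry (4,2) of Q^2, where Q is the adjacency matrix.
Q^2 = [[2, 0, 0, 1], [0, 2, 1, 0], [0, 1, 1, 0], [1, 0, 0, 1]]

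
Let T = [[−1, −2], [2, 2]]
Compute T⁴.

[[5, 6], [−6, −4]]

T² = [[−3, −2], [2, 0]]
T³ = [[−1, 2], [−2, −4]]
T⁴ = [[5, 6], [−6, −4]]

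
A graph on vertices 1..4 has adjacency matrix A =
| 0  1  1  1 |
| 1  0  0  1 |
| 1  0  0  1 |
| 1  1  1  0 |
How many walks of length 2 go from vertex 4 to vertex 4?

The number of length-2 walks from vertex 4 to vertex 4 is entry (4,4) of A^2, where A is the adjacency matrix.
A^2 = [[3, 1, 1, 2], [1, 2, 2, 1], [1, 2, 2, 1], [2, 1, 1, 3]]

3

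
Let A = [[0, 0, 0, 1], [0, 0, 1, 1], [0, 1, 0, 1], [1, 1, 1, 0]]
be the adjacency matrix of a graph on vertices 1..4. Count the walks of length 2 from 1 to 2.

1

The number of length-2 walks from vertex 1 to vertex 2 is entry (1,2) of A², where A is the adjacency matrix.
A² = [[1, 1, 1, 0], [1, 2, 1, 1], [1, 1, 2, 1], [0, 1, 1, 3]]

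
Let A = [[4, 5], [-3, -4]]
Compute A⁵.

A² = I (check: tr A = 0 and det A = -1), so A⁵ = A since 5 is odd.

[[4, 5], [-3, -4]]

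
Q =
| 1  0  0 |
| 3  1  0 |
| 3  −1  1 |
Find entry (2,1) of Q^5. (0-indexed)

Q = I + N where N = [[0, 0, 0], [3, 0, 0], [3, −1, 0]] is strictly lower-triangular, so N^3 = 0.
(I + N)^5 = I + 5·N + 10·N^2 = [[1, 0, 0], [15, 1, 0], [−15, −5, 1]].

−5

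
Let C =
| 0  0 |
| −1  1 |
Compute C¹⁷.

[[0, 0], [−1, 1]]

C² = C (a projection; rank 1, trace 1), so C¹⁷ = C.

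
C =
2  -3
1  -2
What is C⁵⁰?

C² = I (check: tr C = 0 and det C = -1), so C⁵⁰ = I since 50 is even.

[[1, 0], [0, 1]]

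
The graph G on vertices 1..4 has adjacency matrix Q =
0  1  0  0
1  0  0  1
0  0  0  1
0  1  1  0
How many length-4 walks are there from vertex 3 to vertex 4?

0

The number of length-4 walks from vertex 3 to vertex 4 is entry (3,4) of Q^4, where Q is the adjacency matrix.
Q^2 = [[1, 0, 0, 1], [0, 2, 1, 0], [0, 1, 1, 0], [1, 0, 0, 2]]
Q^3 = [[0, 2, 1, 0], [2, 0, 0, 3], [1, 0, 0, 2], [0, 3, 2, 0]]
Q^4 = [[2, 0, 0, 3], [0, 5, 3, 0], [0, 3, 2, 0], [3, 0, 0, 5]]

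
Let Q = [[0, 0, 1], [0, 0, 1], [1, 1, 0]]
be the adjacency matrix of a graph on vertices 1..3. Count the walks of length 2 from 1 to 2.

The number of length-2 walks from vertex 1 to vertex 2 is entry (1,2) of Q^2, where Q is the adjacency matrix.
Q^2 = [[1, 1, 0], [1, 1, 0], [0, 0, 2]]

1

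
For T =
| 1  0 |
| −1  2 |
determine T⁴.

[[1, 0], [−15, 16]]

T² = [[1, 0], [−3, 4]]
T³ = [[1, 0], [−7, 8]]
T⁴ = [[1, 0], [−15, 16]]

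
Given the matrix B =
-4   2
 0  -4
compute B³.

B² = [[16, -16], [0, 16]]
B³ = [[-64, 96], [0, -64]]

[[-64, 96], [0, -64]]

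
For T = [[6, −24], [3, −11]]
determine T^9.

[[152856, −460104], [57513, −173051]]

tr T = −5 and det T = 6, so the characteristic polynomial is λ² − (−5)λ + (6) with roots −3 and −2.
Eigenvectors give P = [[−8, 3], [−3, 1]] with P⁻¹ = [[1, −3], [3, −8]], and T = P·diag(−3, −2)·P⁻¹.
Then T^9 = P·diag(−19683, −512)·P⁻¹ = [[157464, −1536], [59049, −512]] · [[1, −3], [3, −8]] = [[152856, −460104], [57513, −173051]].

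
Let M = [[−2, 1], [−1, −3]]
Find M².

[[3, −5], [5, 8]]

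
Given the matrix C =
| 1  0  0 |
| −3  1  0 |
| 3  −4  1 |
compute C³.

C = I + N where N = [[0, 0, 0], [−3, 0, 0], [3, −4, 0]] is strictly lower-triangular, so N³ = 0.
(I + N)³ = I + 3·N + 3·N² = [[1, 0, 0], [−9, 1, 0], [45, −12, 1]].

[[1, 0, 0], [−9, 1, 0], [45, −12, 1]]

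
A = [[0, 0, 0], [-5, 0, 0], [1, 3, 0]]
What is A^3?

[[0, 0, 0], [0, 0, 0], [0, 0, 0]]

A is strictly triangular, hence nilpotent: A^3 = 0, so A^3 = 0.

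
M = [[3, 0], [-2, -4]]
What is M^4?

[[81, 0], [50, 256]]

M^2 = [[9, 0], [2, 16]]
M^3 = [[27, 0], [-26, -64]]
M^4 = [[81, 0], [50, 256]]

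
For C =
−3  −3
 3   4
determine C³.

C² = [[0, −3], [3, 7]]
C³ = [[−9, −12], [12, 19]]

[[−9, −12], [12, 19]]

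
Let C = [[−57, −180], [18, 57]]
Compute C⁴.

tr C = 0 and det C = −9, so the characteristic polynomial is λ² − (0)λ + (−9) with roots 3 and −3.
Eigenvectors give P = [[−3, 10], [1, −3]] with P⁻¹ = [[3, 10], [1, 3]], and C = P·diag(3, −3)·P⁻¹.
Then C⁴ = P·diag(81, 81)·P⁻¹ = [[−243, 810], [81, −243]] · [[3, 10], [1, 3]] = [[81, 0], [0, 81]].

[[81, 0], [0, 81]]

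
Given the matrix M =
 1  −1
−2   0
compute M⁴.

[[11, −5], [−10, 6]]

M² = [[3, −1], [−2, 2]]
M³ = [[5, −3], [−6, 2]]
M⁴ = [[11, −5], [−10, 6]]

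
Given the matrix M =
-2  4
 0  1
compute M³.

M² = [[4, -4], [0, 1]]
M³ = [[-8, 12], [0, 1]]

[[-8, 12], [0, 1]]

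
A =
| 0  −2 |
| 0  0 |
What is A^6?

[[0, 0], [0, 0]]

A is strictly triangular, hence nilpotent: A^2 = 0, so A^6 = 0.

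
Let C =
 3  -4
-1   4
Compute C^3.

C^2 = [[13, -28], [-7, 20]]
C^3 = [[67, -164], [-41, 108]]

[[67, -164], [-41, 108]]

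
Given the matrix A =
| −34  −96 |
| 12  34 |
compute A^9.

[[−8704, −24576], [3072, 8704]]

tr A = 0 and det A = −4, so the characteristic polynomial is λ² − (0)λ + (−4) with roots 2 and −2.
Eigenvectors give P = [[−8, −3], [3, 1]] with P⁻¹ = [[1, 3], [−3, −8]], and A = P·diag(2, −2)·P⁻¹.
Then A^9 = P·diag(512, −512)·P⁻¹ = [[−4096, 1536], [1536, −512]] · [[1, 3], [−3, −8]] = [[−8704, −24576], [3072, 8704]].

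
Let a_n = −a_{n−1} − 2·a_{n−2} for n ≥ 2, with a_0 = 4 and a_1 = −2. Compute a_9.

With companion matrix Q = [[−1, −2], [1, 0]], [a_n, a_{n−1}]ᵀ = Q·[a_{n−1}, a_{n−2}]ᵀ, so [a_9, a_8]ᵀ = Q⁸·[a_1, a_0]ᵀ.
Q⁸ = [[−17, −6], [3, −14]], giving [a_9, a_8]ᵀ = [[10], [−62]].

10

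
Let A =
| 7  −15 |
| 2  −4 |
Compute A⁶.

[[379, −945], [126, −314]]

tr A = 3 and det A = 2, so the characteristic polynomial is λ² − (3)λ + (2) with roots 1 and 2.
Eigenvectors give P = [[−5, 3], [−2, 1]] with P⁻¹ = [[1, −3], [2, −5]], and A = P·diag(1, 2)·P⁻¹.
Then A⁶ = P·diag(1, 64)·P⁻¹ = [[−5, 192], [−2, 64]] · [[1, −3], [2, −5]] = [[379, −945], [126, −314]].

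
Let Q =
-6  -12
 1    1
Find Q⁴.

[[276, 780], [-65, -179]]

tr Q = -5 and det Q = 6, so the characteristic polynomial is λ² − (-5)λ + (6) with roots -2 and -3.
Eigenvectors give P = [[-3, 4], [1, -1]] with P⁻¹ = [[1, 4], [1, 3]], and Q = P·diag(-2, -3)·P⁻¹.
Then Q⁴ = P·diag(16, 81)·P⁻¹ = [[-48, 324], [16, -81]] · [[1, 4], [1, 3]] = [[276, 780], [-65, -179]].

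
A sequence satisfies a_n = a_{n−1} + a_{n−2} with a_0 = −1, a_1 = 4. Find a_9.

115

With companion matrix T = [[1, 1], [1, 0]], [a_n, a_{n−1}]ᵀ = T·[a_{n−1}, a_{n−2}]ᵀ, so [a_9, a_8]ᵀ = T⁸·[a_1, a_0]ᵀ.
T⁸ = [[34, 21], [21, 13]], giving [a_9, a_8]ᵀ = [[115], [71]].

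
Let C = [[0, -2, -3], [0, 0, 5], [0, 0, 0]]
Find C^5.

C is strictly triangular, hence nilpotent: C^3 = 0, so C^5 = 0.

[[0, 0, 0], [0, 0, 0], [0, 0, 0]]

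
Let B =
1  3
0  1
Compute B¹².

B = I + N where N = [[0, 3], [0, 0]] is strictly upper-triangular, so N² = 0.
(I + N)¹² = I + 12·N = [[1, 36], [0, 1]].

[[1, 36], [0, 1]]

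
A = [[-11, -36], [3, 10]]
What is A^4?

tr A = -1 and det A = -2, so the characteristic polynomial is λ² − (-1)λ + (-2) with roots 1 and -2.
Eigenvectors give P = [[-3, 4], [1, -1]] with P⁻¹ = [[1, 4], [1, 3]], and A = P·diag(1, -2)·P⁻¹.
Then A^4 = P·diag(1, 16)·P⁻¹ = [[-3, 64], [1, -16]] · [[1, 4], [1, 3]] = [[61, 180], [-15, -44]].

[[61, 180], [-15, -44]]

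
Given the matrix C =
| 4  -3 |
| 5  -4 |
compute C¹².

[[1, 0], [0, 1]]

C² = I (check: tr C = 0 and det C = -1), so C¹² = I since 12 is even.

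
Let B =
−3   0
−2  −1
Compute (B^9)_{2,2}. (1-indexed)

tr B = −4 and det B = 3, so the characteristic polynomial is λ² − (−4)λ + (3) with roots −3 and −1.
Eigenvectors give P = [[1, 0], [1, −1]] with P⁻¹ = [[1, 0], [1, −1]], and B = P·diag(−3, −1)·P⁻¹.
Then B^9 = P·diag(−19683, −1)·P⁻¹ = [[−19683, 0], [−19683, 1]] · [[1, 0], [1, −1]] = [[−19683, 0], [−19682, −1]].

−1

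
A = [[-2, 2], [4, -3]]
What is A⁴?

A² = [[12, -10], [-20, 17]]
A³ = [[-64, 54], [108, -91]]
A⁴ = [[344, -290], [-580, 489]]

[[344, -290], [-580, 489]]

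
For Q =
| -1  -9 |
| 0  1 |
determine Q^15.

[[-1, -9], [0, 1]]

Q² = I (check: tr Q = 0 and det Q = -1), so Q^15 = Q since 15 is odd.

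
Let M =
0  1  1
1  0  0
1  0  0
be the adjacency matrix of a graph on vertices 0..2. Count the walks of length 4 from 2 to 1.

2

The number of length-4 walks from vertex 2 to vertex 1 is entry (2,1) of M⁴, where M is the adjacency matrix.
M² = [[2, 0, 0], [0, 1, 1], [0, 1, 1]]
M³ = [[0, 2, 2], [2, 0, 0], [2, 0, 0]]
M⁴ = [[4, 0, 0], [0, 2, 2], [0, 2, 2]]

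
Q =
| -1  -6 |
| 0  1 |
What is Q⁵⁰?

[[1, 0], [0, 1]]

Q² = I (check: tr Q = 0 and det Q = -1), so Q⁵⁰ = I since 50 is even.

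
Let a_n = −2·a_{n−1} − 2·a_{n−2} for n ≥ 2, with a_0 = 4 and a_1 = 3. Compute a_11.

With companion matrix A = [[−2, −2], [1, 0]], [a_n, a_{n−1}]ᵀ = A·[a_{n−1}, a_{n−2}]ᵀ, so [a_11, a_10]ᵀ = A¹⁰·[a_1, a_0]ᵀ.
A¹⁰ = [[32, 64], [−32, −32]], giving [a_11, a_10]ᵀ = [[352], [−224]].

352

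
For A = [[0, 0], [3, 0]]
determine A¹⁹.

[[0, 0], [0, 0]]

A is strictly triangular, hence nilpotent: A² = 0, so A¹⁹ = 0.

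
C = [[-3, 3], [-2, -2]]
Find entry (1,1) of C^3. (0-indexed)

34

C^2 = [[3, -15], [10, -2]]
C^3 = [[21, 39], [-26, 34]]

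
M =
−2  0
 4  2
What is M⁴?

[[16, 0], [0, 16]]

tr M = 0 and det M = −4, so the characteristic polynomial is λ² − (0)λ + (−4) with roots −2 and 2.
Eigenvectors give P = [[−1, 0], [1, 1]] with P⁻¹ = [[−1, 0], [1, 1]], and M = P·diag(−2, 2)·P⁻¹.
Then M⁴ = P·diag(16, 16)·P⁻¹ = [[−16, 0], [16, 16]] · [[−1, 0], [1, 1]] = [[16, 0], [0, 16]].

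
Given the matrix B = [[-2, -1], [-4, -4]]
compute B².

[[8, 6], [24, 20]]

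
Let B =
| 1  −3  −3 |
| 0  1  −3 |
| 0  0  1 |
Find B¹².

B = I + N where N = [[0, −3, −3], [0, 0, −3], [0, 0, 0]] is strictly upper-triangular, so N³ = 0.
(I + N)¹² = I + 12·N + 66·N² = [[1, −36, 558], [0, 1, −36], [0, 0, 1]].

[[1, −36, 558], [0, 1, −36], [0, 0, 1]]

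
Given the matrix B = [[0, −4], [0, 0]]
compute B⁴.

[[0, 0], [0, 0]]

B is strictly triangular, hence nilpotent: B² = 0, so B⁴ = 0.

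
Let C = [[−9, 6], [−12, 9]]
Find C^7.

[[−6561, 4374], [−8748, 6561]]

tr C = 0 and det C = −9, so the characteristic polynomial is λ² − (0)λ + (−9) with roots 3 and −3.
Eigenvectors give P = [[−1, 1], [−2, 1]] with P⁻¹ = [[1, −1], [2, −1]], and C = P·diag(3, −3)·P⁻¹.
Then C^7 = P·diag(2187, −2187)·P⁻¹ = [[−2187, −2187], [−4374, −2187]] · [[1, −1], [2, −1]] = [[−6561, 4374], [−8748, 6561]].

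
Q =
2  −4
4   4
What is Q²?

[[−12, −24], [24, 0]]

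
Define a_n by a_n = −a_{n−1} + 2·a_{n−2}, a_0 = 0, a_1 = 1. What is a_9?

171

With companion matrix A = [[−1, 2], [1, 0]], [a_n, a_{n−1}]ᵀ = A·[a_{n−1}, a_{n−2}]ᵀ, so [a_9, a_8]ᵀ = A⁸·[a_1, a_0]ᵀ.
A⁸ = [[171, −170], [−85, 86]], giving [a_9, a_8]ᵀ = [[171], [−85]].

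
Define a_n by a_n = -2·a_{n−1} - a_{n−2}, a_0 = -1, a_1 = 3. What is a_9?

19

With companion matrix B = [[-2, -1], [1, 0]], [a_n, a_{n−1}]ᵀ = B·[a_{n−1}, a_{n−2}]ᵀ, so [a_9, a_8]ᵀ = B⁸·[a_1, a_0]ᵀ.
B⁸ = [[9, 8], [-8, -7]], giving [a_9, a_8]ᵀ = [[19], [-17]].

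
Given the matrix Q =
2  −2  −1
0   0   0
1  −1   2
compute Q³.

Q² = [[3, −3, −4], [0, 0, 0], [4, −4, 3]]
Q³ = [[2, −2, −11], [0, 0, 0], [11, −11, 2]]

[[2, −2, −11], [0, 0, 0], [11, −11, 2]]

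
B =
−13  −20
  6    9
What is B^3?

[[−157, −260], [78, 129]]

tr B = −4 and det B = 3, so the characteristic polynomial is λ² − (−4)λ + (3) with roots −3 and −1.
Eigenvectors give P = [[−2, −5], [1, 3]] with P⁻¹ = [[−3, −5], [1, 2]], and B = P·diag(−3, −1)·P⁻¹.
Then B^3 = P·diag(−27, −1)·P⁻¹ = [[54, 5], [−27, −3]] · [[−3, −5], [1, 2]] = [[−157, −260], [78, 129]].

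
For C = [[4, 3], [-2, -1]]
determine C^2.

[[10, 9], [-6, -5]]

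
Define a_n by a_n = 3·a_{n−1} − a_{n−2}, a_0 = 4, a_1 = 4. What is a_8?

With companion matrix T = [[3, −1], [1, 0]], [a_n, a_{n−1}]ᵀ = T·[a_{n−1}, a_{n−2}]ᵀ, so [a_8, a_7]ᵀ = T⁷·[a_1, a_0]ᵀ.
T⁷ = [[987, −377], [377, −144]], giving [a_8, a_7]ᵀ = [[2440], [932]].

2440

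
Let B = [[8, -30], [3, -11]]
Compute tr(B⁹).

-513

tr B = -3 and det B = 2, so the characteristic polynomial is λ² − (-3)λ + (2) with roots -1 and -2.
Eigenvectors give P = [[-10, 3], [-3, 1]] with P⁻¹ = [[-1, 3], [-3, 10]], and B = P·diag(-1, -2)·P⁻¹.
Then B⁹ = P·diag(-1, -512)·P⁻¹ = [[10, -1536], [3, -512]] · [[-1, 3], [-3, 10]] = [[4598, -15330], [1533, -5111]].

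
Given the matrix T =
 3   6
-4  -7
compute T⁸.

[[-13119, -19680], [13120, 19681]]

tr T = -4 and det T = 3, so the characteristic polynomial is λ² − (-4)λ + (3) with roots -3 and -1.
Eigenvectors give P = [[-1, 3], [1, -2]] with P⁻¹ = [[2, 3], [1, 1]], and T = P·diag(-3, -1)·P⁻¹.
Then T⁸ = P·diag(6561, 1)·P⁻¹ = [[-6561, 3], [6561, -2]] · [[2, 3], [1, 1]] = [[-13119, -19680], [13120, 19681]].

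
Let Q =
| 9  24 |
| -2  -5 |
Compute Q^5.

tr Q = 4 and det Q = 3, so the characteristic polynomial is λ² − (4)λ + (3) with roots 1 and 3.
Eigenvectors give P = [[-3, 4], [1, -1]] with P⁻¹ = [[1, 4], [1, 3]], and Q = P·diag(1, 3)·P⁻¹.
Then Q^5 = P·diag(1, 243)·P⁻¹ = [[-3, 972], [1, -243]] · [[1, 4], [1, 3]] = [[969, 2904], [-242, -725]].

[[969, 2904], [-242, -725]]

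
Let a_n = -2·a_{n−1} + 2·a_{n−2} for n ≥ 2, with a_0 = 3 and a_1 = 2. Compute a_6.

24

With companion matrix T = [[-2, 2], [1, 0]], [a_n, a_{n−1}]ᵀ = T·[a_{n−1}, a_{n−2}]ᵀ, so [a_6, a_5]ᵀ = T⁵·[a_1, a_0]ᵀ.
T⁵ = [[-120, 88], [44, -32]], giving [a_6, a_5]ᵀ = [[24], [-8]].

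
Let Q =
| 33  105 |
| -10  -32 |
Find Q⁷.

tr Q = 1 and det Q = -6, so the characteristic polynomial is λ² − (1)λ + (-6) with roots -2 and 3.
Eigenvectors give P = [[-3, 7], [1, -2]] with P⁻¹ = [[2, 7], [1, 3]], and Q = P·diag(-2, 3)·P⁻¹.
Then Q⁷ = P·diag(-128, 2187)·P⁻¹ = [[384, 15309], [-128, -4374]] · [[2, 7], [1, 3]] = [[16077, 48615], [-4630, -14018]].

[[16077, 48615], [-4630, -14018]]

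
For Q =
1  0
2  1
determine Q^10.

[[1, 0], [20, 1]]

Q = I + N where N = [[0, 0], [2, 0]] is strictly lower-triangular, so N^2 = 0.
(I + N)^10 = I + 10·N = [[1, 0], [20, 1]].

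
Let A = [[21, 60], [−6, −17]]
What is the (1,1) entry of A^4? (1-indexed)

801

tr A = 4 and det A = 3, so the characteristic polynomial is λ² − (4)λ + (3) with roots 1 and 3.
Eigenvectors give P = [[−3, −10], [1, 3]] with P⁻¹ = [[3, 10], [−1, −3]], and A = P·diag(1, 3)·P⁻¹.
Then A^4 = P·diag(1, 81)·P⁻¹ = [[−3, −810], [1, 243]] · [[3, 10], [−1, −3]] = [[801, 2400], [−240, −719]].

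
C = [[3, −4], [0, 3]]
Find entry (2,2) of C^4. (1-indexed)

C^2 = [[9, −24], [0, 9]]
C^3 = [[27, −108], [0, 27]]
C^4 = [[81, −432], [0, 81]]

81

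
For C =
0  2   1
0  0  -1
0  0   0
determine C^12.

C is strictly triangular, hence nilpotent: C^3 = 0, so C^12 = 0.

[[0, 0, 0], [0, 0, 0], [0, 0, 0]]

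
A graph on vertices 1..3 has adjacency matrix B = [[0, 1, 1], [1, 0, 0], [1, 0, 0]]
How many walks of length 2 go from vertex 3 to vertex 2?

The number of length-2 walks from vertex 3 to vertex 2 is entry (3,2) of B², where B is the adjacency matrix.
B² = [[2, 0, 0], [0, 1, 1], [0, 1, 1]]

1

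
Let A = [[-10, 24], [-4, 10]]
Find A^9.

[[-2560, 6144], [-1024, 2560]]

tr A = 0 and det A = -4, so the characteristic polynomial is λ² − (0)λ + (-4) with roots -2 and 2.
Eigenvectors give P = [[3, -2], [1, -1]] with P⁻¹ = [[1, -2], [1, -3]], and A = P·diag(-2, 2)·P⁻¹.
Then A^9 = P·diag(-512, 512)·P⁻¹ = [[-1536, -1024], [-512, -512]] · [[1, -2], [1, -3]] = [[-2560, 6144], [-1024, 2560]].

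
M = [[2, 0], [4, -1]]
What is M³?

[[8, 0], [12, -1]]

M² = [[4, 0], [4, 1]]
M³ = [[8, 0], [12, -1]]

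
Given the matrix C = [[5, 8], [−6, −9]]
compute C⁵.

[[725, 968], [−726, −969]]

tr C = −4 and det C = 3, so the characteristic polynomial is λ² − (−4)λ + (3) with roots −1 and −3.
Eigenvectors give P = [[4, −1], [−3, 1]] with P⁻¹ = [[1, 1], [3, 4]], and C = P·diag(−1, −3)·P⁻¹.
Then C⁵ = P·diag(−1, −243)·P⁻¹ = [[−4, 243], [3, −243]] · [[1, 1], [3, 4]] = [[725, 968], [−726, −969]].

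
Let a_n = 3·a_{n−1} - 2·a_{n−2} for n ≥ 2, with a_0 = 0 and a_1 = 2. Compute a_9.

With companion matrix M = [[3, -2], [1, 0]], [a_n, a_{n−1}]ᵀ = M·[a_{n−1}, a_{n−2}]ᵀ, so [a_9, a_8]ᵀ = M⁸·[a_1, a_0]ᵀ.
M⁸ = [[511, -510], [255, -254]], giving [a_9, a_8]ᵀ = [[1022], [510]].

1022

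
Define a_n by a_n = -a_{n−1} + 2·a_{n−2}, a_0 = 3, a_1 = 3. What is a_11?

With companion matrix B = [[-1, 2], [1, 0]], [a_n, a_{n−1}]ᵀ = B·[a_{n−1}, a_{n−2}]ᵀ, so [a_11, a_10]ᵀ = B¹⁰·[a_1, a_0]ᵀ.
B¹⁰ = [[683, -682], [-341, 342]], giving [a_11, a_10]ᵀ = [[3], [3]].

3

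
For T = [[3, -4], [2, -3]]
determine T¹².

[[1, 0], [0, 1]]

T² = I (check: tr T = 0 and det T = -1), so T¹² = I since 12 is even.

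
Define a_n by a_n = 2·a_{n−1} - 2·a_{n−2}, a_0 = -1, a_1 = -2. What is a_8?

With companion matrix B = [[2, -2], [1, 0]], [a_n, a_{n−1}]ᵀ = B·[a_{n−1}, a_{n−2}]ᵀ, so [a_8, a_7]ᵀ = B⁷·[a_1, a_0]ᵀ.
B⁷ = [[0, 16], [-8, 16]], giving [a_8, a_7]ᵀ = [[-16], [0]].

-16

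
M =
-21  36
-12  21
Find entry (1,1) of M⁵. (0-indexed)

1701

tr M = 0 and det M = -9, so the characteristic polynomial is λ² − (0)λ + (-9) with roots 3 and -3.
Eigenvectors give P = [[3, 2], [2, 1]] with P⁻¹ = [[-1, 2], [2, -3]], and M = P·diag(3, -3)·P⁻¹.
Then M⁵ = P·diag(243, -243)·P⁻¹ = [[729, -486], [486, -243]] · [[-1, 2], [2, -3]] = [[-1701, 2916], [-972, 1701]].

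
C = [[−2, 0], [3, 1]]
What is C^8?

[[256, 0], [−255, 1]]

tr C = −1 and det C = −2, so the characteristic polynomial is λ² − (−1)λ + (−2) with roots −2 and 1.
Eigenvectors give P = [[1, 0], [−1, −1]] with P⁻¹ = [[1, 0], [−1, −1]], and C = P·diag(−2, 1)·P⁻¹.
Then C^8 = P·diag(256, 1)·P⁻¹ = [[256, 0], [−256, −1]] · [[1, 0], [−1, −1]] = [[256, 0], [−255, 1]].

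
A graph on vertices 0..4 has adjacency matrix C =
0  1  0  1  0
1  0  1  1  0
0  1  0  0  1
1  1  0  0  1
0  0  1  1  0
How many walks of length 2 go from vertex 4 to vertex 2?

0

The number of length-2 walks from vertex 4 to vertex 2 is entry (4,2) of C², where C is the adjacency matrix.
C² = [[2, 1, 1, 1, 1], [1, 3, 0, 1, 2], [1, 0, 2, 2, 0], [1, 1, 2, 3, 0], [1, 2, 0, 0, 2]]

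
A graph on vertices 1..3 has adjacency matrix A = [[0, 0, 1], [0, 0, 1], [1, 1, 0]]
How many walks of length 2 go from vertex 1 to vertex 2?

The number of length-2 walks from vertex 1 to vertex 2 is entry (1,2) of A^2, where A is the adjacency matrix.
A^2 = [[1, 1, 0], [1, 1, 0], [0, 0, 2]]

1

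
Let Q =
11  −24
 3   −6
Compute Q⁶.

[[6049, −15960], [1995, −5256]]

tr Q = 5 and det Q = 6, so the characteristic polynomial is λ² − (5)λ + (6) with roots 2 and 3.
Eigenvectors give P = [[−8, −3], [−3, −1]] with P⁻¹ = [[1, −3], [−3, 8]], and Q = P·diag(2, 3)·P⁻¹.
Then Q⁶ = P·diag(64, 729)·P⁻¹ = [[−512, −2187], [−192, −729]] · [[1, −3], [−3, 8]] = [[6049, −15960], [1995, −5256]].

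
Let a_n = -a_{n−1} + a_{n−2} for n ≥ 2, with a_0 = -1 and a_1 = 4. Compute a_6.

With companion matrix C = [[-1, 1], [1, 0]], [a_n, a_{n−1}]ᵀ = C·[a_{n−1}, a_{n−2}]ᵀ, so [a_6, a_5]ᵀ = C⁵·[a_1, a_0]ᵀ.
C⁵ = [[-8, 5], [5, -3]], giving [a_6, a_5]ᵀ = [[-37], [23]].

-37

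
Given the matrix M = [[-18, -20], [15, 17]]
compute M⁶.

tr M = -1 and det M = -6, so the characteristic polynomial is λ² − (-1)λ + (-6) with roots 2 and -3.
Eigenvectors give P = [[1, -4], [-1, 3]] with P⁻¹ = [[-3, -4], [-1, -1]], and M = P·diag(2, -3)·P⁻¹.
Then M⁶ = P·diag(64, 729)·P⁻¹ = [[64, -2916], [-64, 2187]] · [[-3, -4], [-1, -1]] = [[2724, 2660], [-1995, -1931]].

[[2724, 2660], [-1995, -1931]]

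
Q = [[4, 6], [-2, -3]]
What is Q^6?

[[4, 6], [-2, -3]]

Q² = Q (a projection; rank 1, trace 1), so Q^6 = Q.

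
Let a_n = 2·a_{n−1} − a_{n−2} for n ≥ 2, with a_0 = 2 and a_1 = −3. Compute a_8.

With companion matrix B = [[2, −1], [1, 0]], [a_n, a_{n−1}]ᵀ = B·[a_{n−1}, a_{n−2}]ᵀ, so [a_8, a_7]ᵀ = B⁷·[a_1, a_0]ᵀ.
B⁷ = [[8, −7], [7, −6]], giving [a_8, a_7]ᵀ = [[−38], [−33]].

−38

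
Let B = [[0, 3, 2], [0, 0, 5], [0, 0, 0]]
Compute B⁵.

B is strictly triangular, hence nilpotent: B³ = 0, so B⁵ = 0.

[[0, 0, 0], [0, 0, 0], [0, 0, 0]]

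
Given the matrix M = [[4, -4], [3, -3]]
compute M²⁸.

M² = M (a projection; rank 1, trace 1), so M²⁸ = M.

[[4, -4], [3, -3]]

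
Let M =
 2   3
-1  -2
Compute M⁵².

M² = I (check: tr M = 0 and det M = -1), so M⁵² = I since 52 is even.

[[1, 0], [0, 1]]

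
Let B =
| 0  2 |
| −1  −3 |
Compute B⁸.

tr B = −3 and det B = 2, so the characteristic polynomial is λ² − (−3)λ + (2) with roots −2 and −1.
Eigenvectors give P = [[−1, −2], [1, 1]] with P⁻¹ = [[1, 2], [−1, −1]], and B = P·diag(−2, −1)·P⁻¹.
Then B⁸ = P·diag(256, 1)·P⁻¹ = [[−256, −2], [256, 1]] · [[1, 2], [−1, −1]] = [[−254, −510], [255, 511]].

[[−254, −510], [255, 511]]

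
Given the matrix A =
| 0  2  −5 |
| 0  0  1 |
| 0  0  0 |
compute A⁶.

A is strictly triangular, hence nilpotent: A³ = 0, so A⁶ = 0.

[[0, 0, 0], [0, 0, 0], [0, 0, 0]]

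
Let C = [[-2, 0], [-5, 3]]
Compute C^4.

tr C = 1 and det C = -6, so the characteristic polynomial is λ² − (1)λ + (-6) with roots -2 and 3.
Eigenvectors give P = [[-1, 0], [-1, -1]] with P⁻¹ = [[-1, 0], [1, -1]], and C = P·diag(-2, 3)·P⁻¹.
Then C^4 = P·diag(16, 81)·P⁻¹ = [[-16, 0], [-16, -81]] · [[-1, 0], [1, -1]] = [[16, 0], [-65, 81]].

[[16, 0], [-65, 81]]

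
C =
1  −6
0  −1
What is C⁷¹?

[[1, −6], [0, −1]]

C² = I (check: tr C = 0 and det C = −1), so C⁷¹ = C since 71 is odd.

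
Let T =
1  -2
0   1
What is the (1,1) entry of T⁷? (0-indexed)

1

T = I + N where N = [[0, -2], [0, 0]] is strictly upper-triangular, so N² = 0.
(I + N)⁷ = I + 7·N = [[1, -14], [0, 1]].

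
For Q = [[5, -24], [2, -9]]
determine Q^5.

[[725, -2904], [242, -969]]

tr Q = -4 and det Q = 3, so the characteristic polynomial is λ² − (-4)λ + (3) with roots -3 and -1.
Eigenvectors give P = [[3, 4], [1, 1]] with P⁻¹ = [[-1, 4], [1, -3]], and Q = P·diag(-3, -1)·P⁻¹.
Then Q^5 = P·diag(-243, -1)·P⁻¹ = [[-729, -4], [-243, -1]] · [[-1, 4], [1, -3]] = [[725, -2904], [242, -969]].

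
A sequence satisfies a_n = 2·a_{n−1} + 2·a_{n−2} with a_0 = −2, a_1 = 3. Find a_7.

504

With companion matrix Q = [[2, 2], [1, 0]], [a_n, a_{n−1}]ᵀ = Q·[a_{n−1}, a_{n−2}]ᵀ, so [a_7, a_6]ᵀ = Q^6·[a_1, a_0]ᵀ.
Q^6 = [[328, 240], [120, 88]], giving [a_7, a_6]ᵀ = [[504], [184]].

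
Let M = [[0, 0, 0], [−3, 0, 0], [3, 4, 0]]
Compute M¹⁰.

M is strictly triangular, hence nilpotent: M³ = 0, so M¹⁰ = 0.

[[0, 0, 0], [0, 0, 0], [0, 0, 0]]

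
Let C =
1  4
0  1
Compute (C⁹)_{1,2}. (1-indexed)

36

C = I + N where N = [[0, 4], [0, 0]] is strictly upper-triangular, so N² = 0.
(I + N)⁹ = I + 9·N = [[1, 36], [0, 1]].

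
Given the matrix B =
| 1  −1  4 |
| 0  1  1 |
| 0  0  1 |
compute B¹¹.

[[1, −11, −11], [0, 1, 11], [0, 0, 1]]

B = I + N where N = [[0, −1, 4], [0, 0, 1], [0, 0, 0]] is strictly upper-triangular, so N³ = 0.
(I + N)¹¹ = I + 11·N + 55·N² = [[1, −11, −11], [0, 1, 11], [0, 0, 1]].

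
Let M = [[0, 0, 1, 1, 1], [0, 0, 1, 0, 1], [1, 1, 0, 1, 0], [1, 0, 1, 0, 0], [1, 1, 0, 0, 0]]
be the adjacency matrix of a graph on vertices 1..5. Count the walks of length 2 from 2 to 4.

The number of length-2 walks from vertex 2 to vertex 4 is entry (2,4) of M², where M is the adjacency matrix.
M² = [[3, 2, 1, 1, 0], [2, 2, 0, 1, 0], [1, 0, 3, 1, 2], [1, 1, 1, 2, 1], [0, 0, 2, 1, 2]]

1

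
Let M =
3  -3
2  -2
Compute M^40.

M² = M (a projection; rank 1, trace 1), so M^40 = M.

[[3, -3], [2, -2]]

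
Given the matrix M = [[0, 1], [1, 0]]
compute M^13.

M² = I (check: tr M = 0 and det M = -1), so M^13 = M since 13 is odd.

[[0, 1], [1, 0]]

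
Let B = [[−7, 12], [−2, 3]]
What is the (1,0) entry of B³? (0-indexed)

tr B = −4 and det B = 3, so the characteristic polynomial is λ² − (−4)λ + (3) with roots −3 and −1.
Eigenvectors give P = [[−3, 2], [−1, 1]] with P⁻¹ = [[−1, 2], [−1, 3]], and B = P·diag(−3, −1)·P⁻¹.
Then B³ = P·diag(−27, −1)·P⁻¹ = [[81, −2], [27, −1]] · [[−1, 2], [−1, 3]] = [[−79, 156], [−26, 51]].

−26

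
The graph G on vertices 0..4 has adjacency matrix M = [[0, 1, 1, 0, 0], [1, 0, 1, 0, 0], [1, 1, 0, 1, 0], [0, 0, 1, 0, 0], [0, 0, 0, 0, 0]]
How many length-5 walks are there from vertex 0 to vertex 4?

0

The number of length-5 walks from vertex 0 to vertex 4 is entry (0,4) of M^5, where M is the adjacency matrix.
M^2 = [[2, 1, 1, 1, 0], [1, 2, 1, 1, 0], [1, 1, 3, 0, 0], [1, 1, 0, 1, 0], [0, 0, 0, 0, 0]]
M^3 = [[2, 3, 4, 1, 0], [3, 2, 4, 1, 0], [4, 4, 2, 3, 0], [1, 1, 3, 0, 0], [0, 0, 0, 0, 0]]
M^4 = [[7, 6, 6, 4, 0], [6, 7, 6, 4, 0], [6, 6, 11, 2, 0], [4, 4, 2, 3, 0], [0, 0, 0, 0, 0]]
M^5 = [[12, 13, 17, 6, 0], [13, 12, 17, 6, 0], [17, 17, 14, 11, 0], [6, 6, 11, 2, 0], [0, 0, 0, 0, 0]]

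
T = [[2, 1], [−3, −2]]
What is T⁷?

T² = I (check: tr T = 0 and det T = −1), so T⁷ = T since 7 is odd.

[[2, 1], [−3, −2]]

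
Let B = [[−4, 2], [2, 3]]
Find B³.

B² = [[20, −2], [−2, 13]]
B³ = [[−84, 34], [34, 35]]

[[−84, 34], [34, 35]]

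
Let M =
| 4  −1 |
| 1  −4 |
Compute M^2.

[[15, 0], [0, 15]]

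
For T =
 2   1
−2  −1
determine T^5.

T² = T (a projection; rank 1, trace 1), so T^5 = T.

[[2, 1], [−2, −1]]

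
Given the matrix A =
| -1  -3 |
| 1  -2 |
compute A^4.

[[-23, -9], [3, -26]]

A^2 = [[-2, 9], [-3, 1]]
A^3 = [[11, -12], [4, 7]]
A^4 = [[-23, -9], [3, -26]]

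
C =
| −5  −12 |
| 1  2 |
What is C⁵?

[[−125, −372], [31, 92]]

tr C = −3 and det C = 2, so the characteristic polynomial is λ² − (−3)λ + (2) with roots −1 and −2.
Eigenvectors give P = [[−3, 4], [1, −1]] with P⁻¹ = [[1, 4], [1, 3]], and C = P·diag(−1, −2)·P⁻¹.
Then C⁵ = P·diag(−1, −32)·P⁻¹ = [[3, −128], [−1, 32]] · [[1, 4], [1, 3]] = [[−125, −372], [31, 92]].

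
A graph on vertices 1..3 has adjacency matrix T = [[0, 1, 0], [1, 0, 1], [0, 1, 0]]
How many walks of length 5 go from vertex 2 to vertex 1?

The number of length-5 walks from vertex 2 to vertex 1 is entry (2,1) of T⁵, where T is the adjacency matrix.
T² = [[1, 0, 1], [0, 2, 0], [1, 0, 1]]
T³ = [[0, 2, 0], [2, 0, 2], [0, 2, 0]]
T⁴ = [[2, 0, 2], [0, 4, 0], [2, 0, 2]]
T⁵ = [[0, 4, 0], [4, 0, 4], [0, 4, 0]]

4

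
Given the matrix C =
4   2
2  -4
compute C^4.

C^2 = [[20, 0], [0, 20]]
C^3 = [[80, 40], [40, -80]]
C^4 = [[400, 0], [0, 400]]

[[400, 0], [0, 400]]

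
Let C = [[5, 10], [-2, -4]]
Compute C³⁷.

C² = C (a projection; rank 1, trace 1), so C³⁷ = C.

[[5, 10], [-2, -4]]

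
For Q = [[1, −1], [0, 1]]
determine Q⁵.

Q = I + N where N = [[0, −1], [0, 0]] is strictly upper-triangular, so N² = 0.
(I + N)⁵ = I + 5·N = [[1, −5], [0, 1]].

[[1, −5], [0, 1]]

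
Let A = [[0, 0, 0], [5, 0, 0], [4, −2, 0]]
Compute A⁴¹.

[[0, 0, 0], [0, 0, 0], [0, 0, 0]]

A is strictly triangular, hence nilpotent: A³ = 0, so A⁴¹ = 0.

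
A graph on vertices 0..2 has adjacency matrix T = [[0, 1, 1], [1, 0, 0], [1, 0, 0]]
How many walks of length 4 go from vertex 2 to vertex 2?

2

The number of length-4 walks from vertex 2 to vertex 2 is entry (2,2) of T⁴, where T is the adjacency matrix.
T² = [[2, 0, 0], [0, 1, 1], [0, 1, 1]]
T³ = [[0, 2, 2], [2, 0, 0], [2, 0, 0]]
T⁴ = [[4, 0, 0], [0, 2, 2], [0, 2, 2]]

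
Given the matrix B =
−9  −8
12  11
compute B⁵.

[[−489, −488], [732, 731]]

tr B = 2 and det B = −3, so the characteristic polynomial is λ² − (2)λ + (−3) with roots 3 and −1.
Eigenvectors give P = [[−2, −1], [3, 1]] with P⁻¹ = [[1, 1], [−3, −2]], and B = P·diag(3, −1)·P⁻¹.
Then B⁵ = P·diag(243, −1)·P⁻¹ = [[−486, 1], [729, −1]] · [[1, 1], [−3, −2]] = [[−489, −488], [732, 731]].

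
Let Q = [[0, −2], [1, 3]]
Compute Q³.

tr Q = 3 and det Q = 2, so the characteristic polynomial is λ² − (3)λ + (2) with roots 2 and 1.
Eigenvectors give P = [[1, −2], [−1, 1]] with P⁻¹ = [[−1, −2], [−1, −1]], and Q = P·diag(2, 1)·P⁻¹.
Then Q³ = P·diag(8, 1)·P⁻¹ = [[8, −2], [−8, 1]] · [[−1, −2], [−1, −1]] = [[−6, −14], [7, 15]].

[[−6, −14], [7, 15]]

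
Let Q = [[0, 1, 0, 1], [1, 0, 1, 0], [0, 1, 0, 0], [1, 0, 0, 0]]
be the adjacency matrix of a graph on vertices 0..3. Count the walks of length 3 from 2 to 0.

0

The number of length-3 walks from vertex 2 to vertex 0 is entry (2,0) of Q³, where Q is the adjacency matrix.
Q² = [[2, 0, 1, 0], [0, 2, 0, 1], [1, 0, 1, 0], [0, 1, 0, 1]]
Q³ = [[0, 3, 0, 2], [3, 0, 2, 0], [0, 2, 0, 1], [2, 0, 1, 0]]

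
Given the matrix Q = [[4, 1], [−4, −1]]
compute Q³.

[[36, 9], [−36, −9]]

Q² = [[12, 3], [−12, −3]]
Q³ = [[36, 9], [−36, −9]]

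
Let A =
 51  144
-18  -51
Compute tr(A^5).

tr A = 0 and det A = -9, so the characteristic polynomial is λ² − (0)λ + (-9) with roots -3 and 3.
Eigenvectors give P = [[-8, -3], [3, 1]] with P⁻¹ = [[1, 3], [-3, -8]], and A = P·diag(-3, 3)·P⁻¹.
Then A^5 = P·diag(-243, 243)·P⁻¹ = [[1944, -729], [-729, 243]] · [[1, 3], [-3, -8]] = [[4131, 11664], [-1458, -4131]].

0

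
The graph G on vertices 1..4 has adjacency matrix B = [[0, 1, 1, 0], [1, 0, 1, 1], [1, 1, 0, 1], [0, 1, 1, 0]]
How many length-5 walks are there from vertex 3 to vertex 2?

33

The number of length-5 walks from vertex 3 to vertex 2 is entry (3,2) of B^5, where B is the adjacency matrix.
B^2 = [[2, 1, 1, 2], [1, 3, 2, 1], [1, 2, 3, 1], [2, 1, 1, 2]]
B^3 = [[2, 5, 5, 2], [5, 4, 5, 5], [5, 5, 4, 5], [2, 5, 5, 2]]
B^4 = [[10, 9, 9, 10], [9, 15, 14, 9], [9, 14, 15, 9], [10, 9, 9, 10]]
B^5 = [[18, 29, 29, 18], [29, 32, 33, 29], [29, 33, 32, 29], [18, 29, 29, 18]]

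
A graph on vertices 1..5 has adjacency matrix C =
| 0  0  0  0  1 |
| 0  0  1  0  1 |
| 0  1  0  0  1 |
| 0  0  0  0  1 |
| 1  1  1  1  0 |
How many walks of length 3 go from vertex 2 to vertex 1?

1

The number of length-3 walks from vertex 2 to vertex 1 is entry (2,1) of C^3, where C is the adjacency matrix.
C^2 = [[1, 1, 1, 1, 0], [1, 2, 1, 1, 1], [1, 1, 2, 1, 1], [1, 1, 1, 1, 0], [0, 1, 1, 0, 4]]
C^3 = [[0, 1, 1, 0, 4], [1, 2, 3, 1, 5], [1, 3, 2, 1, 5], [0, 1, 1, 0, 4], [4, 5, 5, 4, 2]]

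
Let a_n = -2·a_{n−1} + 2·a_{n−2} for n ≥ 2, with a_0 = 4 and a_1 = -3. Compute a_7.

With companion matrix T = [[-2, 2], [1, 0]], [a_n, a_{n−1}]ᵀ = T·[a_{n−1}, a_{n−2}]ᵀ, so [a_7, a_6]ᵀ = T^6·[a_1, a_0]ᵀ.
T^6 = [[328, -240], [-120, 88]], giving [a_7, a_6]ᵀ = [[-1944], [712]].

-1944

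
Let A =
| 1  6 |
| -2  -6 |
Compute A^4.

tr A = -5 and det A = 6, so the characteristic polynomial is λ² − (-5)λ + (6) with roots -3 and -2.
Eigenvectors give P = [[3, -2], [-2, 1]] with P⁻¹ = [[-1, -2], [-2, -3]], and A = P·diag(-3, -2)·P⁻¹.
Then A^4 = P·diag(81, 16)·P⁻¹ = [[243, -32], [-162, 16]] · [[-1, -2], [-2, -3]] = [[-179, -390], [130, 276]].

[[-179, -390], [130, 276]]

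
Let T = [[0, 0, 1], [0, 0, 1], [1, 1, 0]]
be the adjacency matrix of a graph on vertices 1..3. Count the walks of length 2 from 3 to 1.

0

The number of length-2 walks from vertex 3 to vertex 1 is entry (3,1) of T², where T is the adjacency matrix.
T² = [[1, 1, 0], [1, 1, 0], [0, 0, 2]]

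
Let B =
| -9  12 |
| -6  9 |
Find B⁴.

tr B = 0 and det B = -9, so the characteristic polynomial is λ² − (0)λ + (-9) with roots 3 and -3.
Eigenvectors give P = [[1, 2], [1, 1]] with P⁻¹ = [[-1, 2], [1, -1]], and B = P·diag(3, -3)·P⁻¹.
Then B⁴ = P·diag(81, 81)·P⁻¹ = [[81, 162], [81, 81]] · [[-1, 2], [1, -1]] = [[81, 0], [0, 81]].

[[81, 0], [0, 81]]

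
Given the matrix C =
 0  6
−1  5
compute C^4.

[[−114, 390], [−65, 211]]

tr C = 5 and det C = 6, so the characteristic polynomial is λ² − (5)λ + (6) with roots 3 and 2.
Eigenvectors give P = [[−2, −3], [−1, −1]] with P⁻¹ = [[1, −3], [−1, 2]], and C = P·diag(3, 2)·P⁻¹.
Then C^4 = P·diag(81, 16)·P⁻¹ = [[−162, −48], [−81, −16]] · [[1, −3], [−1, 2]] = [[−114, 390], [−65, 211]].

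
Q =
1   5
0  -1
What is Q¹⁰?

Q² = I (check: tr Q = 0 and det Q = -1), so Q¹⁰ = I since 10 is even.

[[1, 0], [0, 1]]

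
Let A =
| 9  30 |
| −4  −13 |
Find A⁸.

tr A = −4 and det A = 3, so the characteristic polynomial is λ² − (−4)λ + (3) with roots −1 and −3.
Eigenvectors give P = [[−3, −5], [1, 2]] with P⁻¹ = [[−2, −5], [1, 3]], and A = P·diag(−1, −3)·P⁻¹.
Then A⁸ = P·diag(1, 6561)·P⁻¹ = [[−3, −32805], [1, 13122]] · [[−2, −5], [1, 3]] = [[−32799, −98400], [13120, 39361]].

[[−32799, −98400], [13120, 39361]]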